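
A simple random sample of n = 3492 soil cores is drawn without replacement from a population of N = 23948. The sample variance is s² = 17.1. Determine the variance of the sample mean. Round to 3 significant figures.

0.00418

Under SRS without replacement, Var(ȳ) = (1 − f)·s²/n with f = n/N = 3492/23948 = 0.14581593.
Var(ȳ) = (1 − 0.14581593)·17.1/3492 = 0.85418407·0.0048969072 = 0.0041828601.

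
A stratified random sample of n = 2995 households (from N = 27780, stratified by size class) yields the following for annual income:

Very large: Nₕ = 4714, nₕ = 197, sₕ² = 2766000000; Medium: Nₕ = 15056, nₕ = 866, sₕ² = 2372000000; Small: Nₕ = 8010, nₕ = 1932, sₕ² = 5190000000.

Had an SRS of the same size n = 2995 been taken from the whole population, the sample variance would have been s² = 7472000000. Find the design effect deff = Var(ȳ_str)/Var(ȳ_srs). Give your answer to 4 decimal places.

0.5908

Var(ȳ_str) = Σ Wₕ²(1−fₕ)sₕ²/nₕ with Wₕ = Nₕ/27780:
  Very large: (4714/27780)²·(1−197/4714)·2766000000/197 = 387401.36
  Medium: (15056/27780)²·(1−866/15056)·2372000000/866 = 758270.76
  Small: (8010/27780)²·(1−1932/8010)·5190000000/1932 = 169468.49
  → Var(ȳ_str) = 1.3151406 × 10^6.
Var(ȳ_srs) = (1 − 2995/27780)·7472000000/2995 = 2.2258542 × 10^6.
deff = (1.3151406 × 10^6) / (2.2258542 × 10^6) = 0.5908.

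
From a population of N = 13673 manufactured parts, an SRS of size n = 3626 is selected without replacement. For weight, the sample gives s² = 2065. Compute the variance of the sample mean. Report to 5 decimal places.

Under SRS without replacement, Var(ȳ) = (1 − f)·s²/n with f = n/N = 3626/13673 = 0.26519418.
Var(ȳ) = (1 − 0.26519418)·2065/3626 = 0.73480582·0.56949807 = 0.4184705.

0.41847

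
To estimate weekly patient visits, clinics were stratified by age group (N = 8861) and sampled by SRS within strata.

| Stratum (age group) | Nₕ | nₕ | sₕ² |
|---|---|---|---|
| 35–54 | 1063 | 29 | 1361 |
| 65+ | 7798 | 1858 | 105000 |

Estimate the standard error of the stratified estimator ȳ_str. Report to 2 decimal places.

5.83

Var(ȳ_str) = Σₕ Wₕ²(1 − fₕ)sₕ²/nₕ with Wₕ = Nₕ/N, N = 8861.
35–54: Wₕ = 0.11996389; term = 0.11996389²·(1 − 0.02728128)·1361/29 = 0.65697442.
65+: Wₕ = 0.88003611; term = 0.88003611²·(1 − 0.23826622)·105000/1858 = 33.338633.
Sum = 33.995607.
SE = √(33.995607) = 5.83.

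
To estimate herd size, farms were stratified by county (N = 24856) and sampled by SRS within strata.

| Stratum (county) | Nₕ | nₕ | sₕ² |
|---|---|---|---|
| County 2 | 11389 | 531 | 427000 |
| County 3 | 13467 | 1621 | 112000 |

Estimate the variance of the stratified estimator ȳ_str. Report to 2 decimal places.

Var(ȳ_str) = Σₕ Wₕ²(1 − fₕ)sₕ²/nₕ with Wₕ = Nₕ/N, N = 24856.
County 2: Wₕ = 0.45819923; term = 0.45819923²·(1 − 0.04662394)·427000/531 = 160.95568.
County 3: Wₕ = 0.54180077; term = 0.54180077²·(1 − 0.12036831)·112000/1621 = 17.840832.
Sum = 178.79651.

178.80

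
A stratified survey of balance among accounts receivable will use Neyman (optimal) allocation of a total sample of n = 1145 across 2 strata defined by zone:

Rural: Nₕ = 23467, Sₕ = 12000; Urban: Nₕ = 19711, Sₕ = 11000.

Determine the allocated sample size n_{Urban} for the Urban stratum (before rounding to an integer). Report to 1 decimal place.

498.1

Neyman allocation: nₕ = n·NₕSₕ / Σⱼ NⱼSⱼ.
Σ NⱼSⱼ = 23467·12000 + 19711·11000 = 4.98425 × 10^8.
n_{Urban} = 1145·19711·11000 / (4.98425 × 10^8) = 498.1.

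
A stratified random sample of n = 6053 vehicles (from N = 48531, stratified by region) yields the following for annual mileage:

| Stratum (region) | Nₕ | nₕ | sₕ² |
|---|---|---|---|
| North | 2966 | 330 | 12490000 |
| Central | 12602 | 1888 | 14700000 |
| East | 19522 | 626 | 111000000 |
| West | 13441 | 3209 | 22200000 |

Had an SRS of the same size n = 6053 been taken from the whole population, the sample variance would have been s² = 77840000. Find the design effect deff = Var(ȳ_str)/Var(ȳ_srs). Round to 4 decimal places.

Var(ȳ_str) = Σ Wₕ²(1−fₕ)sₕ²/nₕ with Wₕ = Nₕ/48531:
  North: (2966/48531)²·(1−330/2966)·12490000/330 = 125.63961
  Central: (12602/48531)²·(1−1888/12602)·14700000/1888 = 446.34223
  East: (19522/48531)²·(1−626/19522)·111000000/626 = 27771.821
  West: (13441/48531)²·(1−3209/13441)·22200000/3209 = 403.95863
  → Var(ȳ_str) = 28747.761.
Var(ȳ_srs) = (1 − 6053/48531)·77840000/6053 = 11255.816.
deff = 28747.761 / 11255.816 = 2.5540.

2.5540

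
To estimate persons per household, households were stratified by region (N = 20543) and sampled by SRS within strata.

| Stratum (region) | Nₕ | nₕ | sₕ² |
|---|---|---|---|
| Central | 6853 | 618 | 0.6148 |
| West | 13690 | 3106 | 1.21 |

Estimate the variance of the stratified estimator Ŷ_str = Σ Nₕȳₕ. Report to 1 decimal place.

Var(Ŷ_str) = Σₕ Nₕ²(1 − fₕ)sₕ²/nₕ.
Central: 6853²·(1 − 618/6853)·0.6148/618 = 42507.207.
West: 13690²·(1 − 3106/13690)·1.21/3106 = 56446.523.
Sum = 98953.73.

98953.7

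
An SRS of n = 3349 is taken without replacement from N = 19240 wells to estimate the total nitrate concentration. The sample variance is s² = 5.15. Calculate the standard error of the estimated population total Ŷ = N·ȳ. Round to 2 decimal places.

Var(Ŷ) = N²·Var(ȳ) = N²·(1 − n/N)·s²/n.
f = 3349/19240 = 0.17406445; Var(ȳ) = 0.82593555·5.15/3349 = 0.001270101.
Var(Ŷ) = 19240² · 0.001270101 = 470162.94.
SE(Ŷ) = √(470162.94) = 685.68.

685.68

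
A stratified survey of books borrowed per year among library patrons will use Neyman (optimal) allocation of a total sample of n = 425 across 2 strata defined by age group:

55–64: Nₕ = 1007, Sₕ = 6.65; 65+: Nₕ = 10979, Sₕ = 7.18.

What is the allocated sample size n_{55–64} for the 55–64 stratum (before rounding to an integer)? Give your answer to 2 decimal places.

33.28

Neyman allocation: nₕ = n·NₕSₕ / Σⱼ NⱼSⱼ.
Σ NⱼSⱼ = 1007·6.65 + 10979·7.18 = 85525.77.
n_{55–64} = 425·1007·6.65 / 85525.77 = 33.28.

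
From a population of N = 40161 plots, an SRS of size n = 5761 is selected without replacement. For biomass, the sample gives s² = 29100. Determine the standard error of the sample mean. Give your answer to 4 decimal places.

Under SRS without replacement, Var(ȳ) = (1 − f)·s²/n with f = n/N = 5761/40161 = 0.14344762.
Var(ȳ) = (1 − 0.14344762)·29100/5761 = 0.85655238·5.0512064 = 4.3266228.
SE(ȳ) = √(4.3266228) = 2.0801.

2.0801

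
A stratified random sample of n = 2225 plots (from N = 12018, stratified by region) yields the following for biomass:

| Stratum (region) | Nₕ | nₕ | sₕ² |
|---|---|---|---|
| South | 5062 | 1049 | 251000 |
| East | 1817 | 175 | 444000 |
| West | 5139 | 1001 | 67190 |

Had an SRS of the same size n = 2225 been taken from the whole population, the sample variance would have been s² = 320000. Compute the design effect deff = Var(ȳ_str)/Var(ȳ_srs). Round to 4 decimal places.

Var(ȳ_str) = Σ Wₕ²(1−fₕ)sₕ²/nₕ with Wₕ = Nₕ/12018:
  South: (5062/12018)²·(1−1049/5062)·251000/1049 = 33.653105
  East: (1817/12018)²·(1−175/1817)·444000/175 = 52.409329
  West: (5139/12018)²·(1−1001/5139)·67190/1001 = 9.8826922
  → Var(ȳ_str) = 95.945126.
Var(ȳ_srs) = (1 − 2225/12018)·320000/2225 = 117.1935.
deff = 95.945126 / 117.1935 = 0.8187.

0.8187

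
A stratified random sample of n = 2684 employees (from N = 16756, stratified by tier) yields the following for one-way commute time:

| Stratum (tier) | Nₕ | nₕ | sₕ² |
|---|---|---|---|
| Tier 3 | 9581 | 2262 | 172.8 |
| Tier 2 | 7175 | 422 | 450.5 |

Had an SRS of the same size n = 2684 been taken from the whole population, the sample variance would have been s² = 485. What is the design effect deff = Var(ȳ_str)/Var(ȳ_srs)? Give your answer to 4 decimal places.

Var(ȳ_str) = Σ Wₕ²(1−fₕ)sₕ²/nₕ with Wₕ = Nₕ/16756:
  Tier 3: (9581/16756)²·(1−2262/9581)·172.8/2262 = 0.019079765
  Tier 2: (7175/16756)²·(1−422/7175)·450.5/422 = 0.18422998
  → Var(ȳ_str) = 0.20330975.
Var(ȳ_srs) = (1 − 2684/16756)·485/2684 = 0.15175559.
deff = 0.20330975 / 0.15175559 = 1.3397.

1.3397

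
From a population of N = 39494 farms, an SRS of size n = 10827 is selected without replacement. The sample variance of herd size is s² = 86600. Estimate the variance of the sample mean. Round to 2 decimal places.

5.81

Under SRS without replacement, Var(ȳ) = (1 − f)·s²/n with f = n/N = 10827/39494 = 0.27414291.
Var(ȳ) = (1 − 0.27414291)·86600/10827 = 0.72585709·7.9985222 = 5.8057841.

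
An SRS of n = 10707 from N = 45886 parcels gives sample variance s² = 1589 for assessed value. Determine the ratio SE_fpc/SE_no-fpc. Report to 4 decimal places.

0.8756

f = n/N = 10707/45886 = 0.23333914.
SE_no-fpc = √(s²/n) = 0.38523705; SE_fpc = √((1−f)s²/n) = 0.33731037.
Ratio = √(1−f) = 0.87559172.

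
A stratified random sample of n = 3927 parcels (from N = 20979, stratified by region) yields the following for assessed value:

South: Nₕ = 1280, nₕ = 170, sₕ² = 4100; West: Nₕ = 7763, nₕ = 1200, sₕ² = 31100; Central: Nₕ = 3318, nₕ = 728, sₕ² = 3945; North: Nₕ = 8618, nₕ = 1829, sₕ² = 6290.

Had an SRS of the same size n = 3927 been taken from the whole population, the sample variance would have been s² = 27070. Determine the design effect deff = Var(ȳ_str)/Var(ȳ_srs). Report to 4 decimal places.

0.6498

Var(ȳ_str) = Σ Wₕ²(1−fₕ)sₕ²/nₕ with Wₕ = Nₕ/20979:
  South: (1280/20979)²·(1−170/1280)·4100/170 = 0.077857117
  West: (7763/20979)²·(1−1200/7763)·31100/1200 = 3.0001403
  Central: (3318/20979)²·(1−728/3318)·3945/728 = 0.1058089
  North: (8618/20979)²·(1−1829/8618)·6290/1829 = 0.45717205
  → Var(ȳ_str) = 3.6409784.
Var(ȳ_srs) = (1 − 3927/20979)·27070/3927 = 5.6029648.
deff = 3.6409784 / 5.6029648 = 0.6498.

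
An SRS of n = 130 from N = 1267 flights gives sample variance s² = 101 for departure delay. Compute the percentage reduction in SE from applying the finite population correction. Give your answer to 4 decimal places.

f = n/N = 130/1267 = 0.10260458.
SE_no-fpc = √(s²/n) = 0.8814324; SE_fpc = √((1−f)s²/n) = 0.83498935.
Ratio = √(1−f) = 0.94730957. Reduction = 100·(1 − 0.94730957) = 5.2690%.

5.2690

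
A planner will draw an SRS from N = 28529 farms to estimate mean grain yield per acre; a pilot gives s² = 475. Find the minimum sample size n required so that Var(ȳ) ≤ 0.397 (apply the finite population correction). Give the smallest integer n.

Without fpc, n₀ = s²/D = 475/0.397 = 1196.4736.
With fpc, (1 − n/N)·s²/n ≤ D requires n ≥ n₀/(1 + n₀/N) = 1196.4736/(1 + 1196.4736/28529) = 1148.3146.
Rounding up, n = 1149.

1149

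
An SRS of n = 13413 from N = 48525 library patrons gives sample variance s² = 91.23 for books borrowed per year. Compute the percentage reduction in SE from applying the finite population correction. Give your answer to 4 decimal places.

14.9362

f = n/N = 13413/48525 = 0.27641422.
SE_no-fpc = √(s²/n) = 0.082471876; SE_fpc = √((1−f)s²/n) = 0.070153749.
Ratio = √(1−f) = 0.85063845. Reduction = 100·(1 − 0.85063845) = 14.9362%.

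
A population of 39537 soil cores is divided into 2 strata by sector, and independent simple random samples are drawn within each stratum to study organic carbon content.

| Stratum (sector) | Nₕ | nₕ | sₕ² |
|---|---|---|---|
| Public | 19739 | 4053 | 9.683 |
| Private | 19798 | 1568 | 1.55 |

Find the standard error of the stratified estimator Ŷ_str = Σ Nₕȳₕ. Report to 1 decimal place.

Var(Ŷ_str) = Σₕ Nₕ²(1 − fₕ)sₕ²/nₕ.
Public: 19739²·(1 − 4053/19739)·9.683/4053 = 739725.66.
Private: 19798²·(1 − 1568/19798)·1.55/1568 = 356774.35.
Sum = 1.0965 × 10^6.
SE = √(1.0965 × 10^6) = 1047.1.

1047.1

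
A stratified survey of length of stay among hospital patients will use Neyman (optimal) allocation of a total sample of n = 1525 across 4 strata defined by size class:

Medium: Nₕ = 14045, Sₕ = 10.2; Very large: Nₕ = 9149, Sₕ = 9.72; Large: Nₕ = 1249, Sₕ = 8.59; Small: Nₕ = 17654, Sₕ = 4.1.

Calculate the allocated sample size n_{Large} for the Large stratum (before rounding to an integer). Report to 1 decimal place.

51.9

Neyman allocation: nₕ = n·NₕSₕ / Σⱼ NⱼSⱼ.
Σ NⱼSⱼ = 14045·10.2 + 9149·9.72 + 1249·8.59 + 17654·4.1 = 315297.59.
n_{Large} = 1525·1249·8.59 / 315297.59 = 51.9.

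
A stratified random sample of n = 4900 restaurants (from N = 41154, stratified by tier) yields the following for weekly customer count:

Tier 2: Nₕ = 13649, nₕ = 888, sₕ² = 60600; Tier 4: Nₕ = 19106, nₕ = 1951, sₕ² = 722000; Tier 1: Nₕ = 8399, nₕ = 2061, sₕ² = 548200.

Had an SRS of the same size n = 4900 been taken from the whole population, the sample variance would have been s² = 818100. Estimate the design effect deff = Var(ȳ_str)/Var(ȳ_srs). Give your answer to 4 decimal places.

0.5915

Var(ȳ_str) = Σ Wₕ²(1−fₕ)sₕ²/nₕ with Wₕ = Nₕ/41154:
  Tier 2: (13649/41154)²·(1−888/13649)·60600/888 = 7.0181249
  Tier 4: (19106/41154)²·(1−1951/19106)·722000/1951 = 71.617032
  Tier 1: (8399/41154)²·(1−2061/8399)·548200/2061 = 8.3602016
  → Var(ȳ_str) = 86.995359.
Var(ȳ_srs) = (1 − 4900/41154)·818100/4900 = 147.08019.
deff = 86.995359 / 147.08019 = 0.5915.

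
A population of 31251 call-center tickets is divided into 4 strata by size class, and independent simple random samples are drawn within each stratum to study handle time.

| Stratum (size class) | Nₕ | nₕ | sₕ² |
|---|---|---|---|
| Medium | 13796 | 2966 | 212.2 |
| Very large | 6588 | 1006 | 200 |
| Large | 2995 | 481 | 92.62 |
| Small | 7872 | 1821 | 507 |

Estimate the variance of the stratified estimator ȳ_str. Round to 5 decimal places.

0.03350

Var(ȳ_str) = Σₕ Wₕ²(1 − fₕ)sₕ²/nₕ with Wₕ = Nₕ/N, N = 31251.
Medium: Wₕ = 0.44145787; term = 0.44145787²·(1 − 0.21498985)·212.2/2966 = 0.010945309.
Very large: Wₕ = 0.21080925; term = 0.21080925²·(1 − 0.15270188)·200/1006 = 0.0074859617.
Large: Wₕ = 0.09583693; term = 0.09583693²·(1 − 0.16060100)·92.62/481 = 0.001484547.
Small: Wₕ = 0.25189594; term = 0.25189594²·(1 − 0.23132622)·507/1821 = 0.013579457.
Sum = 0.033495275.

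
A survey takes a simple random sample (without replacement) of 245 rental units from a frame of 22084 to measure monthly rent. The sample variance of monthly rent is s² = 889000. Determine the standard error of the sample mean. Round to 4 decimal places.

59.9026

Under SRS without replacement, Var(ȳ) = (1 − f)·s²/n with f = n/N = 245/22084 = 0.01109400.
Var(ȳ) = (1 − 0.01109400)·889000/245 = 0.98890600·3628.5714 = 3588.316.
SE(ȳ) = √(3588.316) = 59.9026.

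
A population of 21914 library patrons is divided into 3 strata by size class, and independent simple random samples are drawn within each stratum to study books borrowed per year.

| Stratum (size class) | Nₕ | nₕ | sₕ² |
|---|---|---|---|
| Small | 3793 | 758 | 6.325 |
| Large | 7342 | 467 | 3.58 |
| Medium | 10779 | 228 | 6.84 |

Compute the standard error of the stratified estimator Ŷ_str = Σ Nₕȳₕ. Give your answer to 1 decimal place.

1973.5

Var(Ŷ_str) = Σₕ Nₕ²(1 − fₕ)sₕ²/nₕ.
Small: 3793²·(1 − 758/3793)·6.325/758 = 96057.85.
Large: 7342²·(1 − 467/7342)·3.58/467 = 386948.55.
Medium: 10779²·(1 − 228/10779)·6.84/228 = 3.4118769 × 10^6.
Sum = 3.8948833 × 10^6.
SE = √(3.8948833 × 10^6) = 1973.5.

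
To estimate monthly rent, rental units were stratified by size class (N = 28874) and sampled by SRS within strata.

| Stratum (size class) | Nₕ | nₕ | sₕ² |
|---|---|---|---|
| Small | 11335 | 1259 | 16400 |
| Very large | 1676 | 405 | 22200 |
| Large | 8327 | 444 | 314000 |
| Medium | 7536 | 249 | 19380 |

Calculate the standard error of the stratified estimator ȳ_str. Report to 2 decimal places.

Var(ȳ_str) = Σₕ Wₕ²(1 − fₕ)sₕ²/nₕ with Wₕ = Nₕ/N, N = 28874.
Small: Wₕ = 0.39256771; term = 0.39256771²·(1 − 0.11107190)·16400/1259 = 1.7844891.
Very large: Wₕ = 0.05804530; term = 0.05804530²·(1 − 0.24164678)·22200/405 = 0.14005661.
Large: Wₕ = 0.28839094; term = 0.28839094²·(1 − 0.05332052)·314000/444 = 55.681749.
Medium: Wₕ = 0.26099605; term = 0.26099605²·(1 − 0.03304140)·19380/249 = 5.1266088.
Sum = 62.732904.
SE = √(62.732904) = 7.92.

7.92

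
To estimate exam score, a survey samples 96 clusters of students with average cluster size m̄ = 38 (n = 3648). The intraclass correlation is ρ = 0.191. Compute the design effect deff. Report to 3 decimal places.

8.067

deff = 1 + (38 − 1)·0.191 = 1 + 7.067 = 8.067.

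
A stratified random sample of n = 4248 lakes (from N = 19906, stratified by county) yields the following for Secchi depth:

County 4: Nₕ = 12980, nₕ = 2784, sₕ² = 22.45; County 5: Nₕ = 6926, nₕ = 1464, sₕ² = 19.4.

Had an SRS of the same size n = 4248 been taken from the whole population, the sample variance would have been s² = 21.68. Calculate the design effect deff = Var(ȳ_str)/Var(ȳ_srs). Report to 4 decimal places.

Var(ȳ_str) = Σ Wₕ²(1−fₕ)sₕ²/nₕ with Wₕ = Nₕ/19906:
  County 4: (12980/19906)²·(1−2784/12980)·22.45/2784 = 0.0026932932
  County 5: (6926/19906)²·(1−1464/6926)·19.4/1464 = 0.0012651058
  → Var(ȳ_str) = 0.003958399.
Var(ȳ_srs) = (1 − 4248/19906)·21.68/4248 = 0.0040144593.
deff = 0.003958399 / 0.0040144593 = 0.9860.

0.9860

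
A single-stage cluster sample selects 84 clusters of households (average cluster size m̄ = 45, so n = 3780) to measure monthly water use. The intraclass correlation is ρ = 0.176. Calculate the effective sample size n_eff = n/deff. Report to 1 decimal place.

deff = 1 + (45 − 1)·0.176 = 1 + 7.744 = 8.744.
n_eff = 3780 / 8.744 = 432.3.

432.3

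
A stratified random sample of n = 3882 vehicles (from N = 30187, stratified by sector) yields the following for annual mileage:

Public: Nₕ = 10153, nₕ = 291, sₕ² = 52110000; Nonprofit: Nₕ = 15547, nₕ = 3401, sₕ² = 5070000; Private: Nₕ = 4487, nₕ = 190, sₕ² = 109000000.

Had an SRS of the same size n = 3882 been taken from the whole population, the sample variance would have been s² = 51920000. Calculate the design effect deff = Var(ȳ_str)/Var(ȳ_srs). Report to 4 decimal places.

Var(ȳ_str) = Σ Wₕ²(1−fₕ)sₕ²/nₕ with Wₕ = Nₕ/30187:
  Public: (10153/30187)²·(1−291/10153)·52110000/291 = 19676.487
  Nonprofit: (15547/30187)²·(1−3401/15547)·5070000/3401 = 308.91663
  Private: (4487/30187)²·(1−190/4487)·109000000/190 = 12138.203
  → Var(ȳ_str) = 32123.607.
Var(ȳ_srs) = (1 − 3882/30187)·51920000/3882 = 11654.604.
deff = 32123.607 / 11654.604 = 2.7563.

2.7563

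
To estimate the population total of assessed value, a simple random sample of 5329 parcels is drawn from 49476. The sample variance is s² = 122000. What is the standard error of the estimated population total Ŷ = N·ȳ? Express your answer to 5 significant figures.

Var(Ŷ) = N²·Var(ȳ) = N²·(1 − n/N)·s²/n.
f = 5329/49476 = 0.10770879; Var(ȳ) = 0.89229121·122000/5329 = 20.427759.
Var(Ŷ) = 49476² · 20.427759 = 5.0004592 × 10^10.
SE(Ŷ) = √(5.0004592 × 10^10) = 223620.

223620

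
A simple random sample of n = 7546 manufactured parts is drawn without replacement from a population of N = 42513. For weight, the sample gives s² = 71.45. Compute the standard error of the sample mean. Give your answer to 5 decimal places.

Under SRS without replacement, Var(ȳ) = (1 − f)·s²/n with f = n/N = 7546/42513 = 0.17749865.
Var(ȳ) = (1 − 0.17749865)·71.45/7546 = 0.82250135·0.0094685926 = 0.0077879302.
SE(ȳ) = √(0.0077879302) = 0.08825.

0.08825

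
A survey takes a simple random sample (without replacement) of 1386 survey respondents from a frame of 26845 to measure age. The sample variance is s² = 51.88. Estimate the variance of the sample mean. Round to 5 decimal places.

Under SRS without replacement, Var(ȳ) = (1 − f)·s²/n with f = n/N = 1386/26845 = 0.05162973.
Var(ȳ) = (1 − 0.05162973)·51.88/1386 = 0.94837027·0.037431457 = 0.035498882.

0.03550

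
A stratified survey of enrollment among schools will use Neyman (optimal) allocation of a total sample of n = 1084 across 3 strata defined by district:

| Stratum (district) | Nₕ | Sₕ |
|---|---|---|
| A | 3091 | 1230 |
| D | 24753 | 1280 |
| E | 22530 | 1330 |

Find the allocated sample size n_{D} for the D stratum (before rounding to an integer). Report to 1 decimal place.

Neyman allocation: nₕ = n·NₕSₕ / Σⱼ NⱼSⱼ.
Σ NⱼSⱼ = 3091·1230 + 24753·1280 + 22530·1330 = 6.545067 × 10^7.
n_{D} = 1084·24753·1280 / (6.545067 × 10^7) = 524.8.

524.8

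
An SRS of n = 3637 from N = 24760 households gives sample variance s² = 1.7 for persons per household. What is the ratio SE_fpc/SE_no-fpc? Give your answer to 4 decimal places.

0.9236

f = n/N = 3637/24760 = 0.14689015.
SE_no-fpc = √(s²/n) = 0.021619857; SE_fpc = √((1−f)s²/n) = 0.019968953.
Ratio = √(1−f) = 0.92363946.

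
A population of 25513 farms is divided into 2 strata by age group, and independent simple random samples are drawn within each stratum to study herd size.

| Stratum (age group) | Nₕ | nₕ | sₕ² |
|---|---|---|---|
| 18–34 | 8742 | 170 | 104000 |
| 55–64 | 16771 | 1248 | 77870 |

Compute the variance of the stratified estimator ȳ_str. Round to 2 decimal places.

95.39

Var(ȳ_str) = Σₕ Wₕ²(1 − fₕ)sₕ²/nₕ with Wₕ = Nₕ/N, N = 25513.
18–34: Wₕ = 0.34264885; term = 0.34264885²·(1 − 0.01944635)·104000/170 = 70.429454.
55–64: Wₕ = 0.65735115; term = 0.65735115²·(1 − 0.07441417)·77870/1248 = 24.95555.
Sum = 95.385004.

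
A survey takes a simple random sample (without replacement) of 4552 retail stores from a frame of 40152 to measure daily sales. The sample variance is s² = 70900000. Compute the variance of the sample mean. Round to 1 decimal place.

13809.8

Under SRS without replacement, Var(ȳ) = (1 − f)·s²/n with f = n/N = 4552/40152 = 0.11336920.
Var(ȳ) = (1 − 0.11336920)·70900000/4552 = 0.88663080·15575.571 = 13809.781.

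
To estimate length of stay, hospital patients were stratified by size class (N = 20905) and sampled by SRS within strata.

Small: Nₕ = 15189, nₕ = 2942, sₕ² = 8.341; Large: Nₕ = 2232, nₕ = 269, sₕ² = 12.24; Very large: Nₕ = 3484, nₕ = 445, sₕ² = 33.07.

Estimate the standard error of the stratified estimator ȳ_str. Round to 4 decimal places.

0.0589

Var(ȳ_str) = Σₕ Wₕ²(1 − fₕ)sₕ²/nₕ with Wₕ = Nₕ/N, N = 20905.
Small: Wₕ = 0.72657259; term = 0.72657259²·(1 − 0.19369280)·8.341/2942 = 0.0012067964.
Large: Wₕ = 0.10676872; term = 0.10676872²·(1 − 0.12051971)·12.24/269 = 4.561874 × 10^-4.
Very large: Wₕ = 0.16665869; term = 0.16665869²·(1 − 0.12772675)·33.07/445 = 0.0018004567.
Sum = 0.0034634405.
SE = √(0.0034634405) = 0.0589.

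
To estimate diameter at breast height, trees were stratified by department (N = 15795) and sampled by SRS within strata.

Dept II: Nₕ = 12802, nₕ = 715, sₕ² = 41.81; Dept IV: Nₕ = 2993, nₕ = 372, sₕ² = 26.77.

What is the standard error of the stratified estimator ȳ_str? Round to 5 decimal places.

Var(ȳ_str) = Σₕ Wₕ²(1 − fₕ)sₕ²/nₕ with Wₕ = Nₕ/N, N = 15795.
Dept II: Wₕ = 0.81050965; term = 0.81050965²·(1 − 0.05585065)·41.81/715 = 0.036268635.
Dept IV: Wₕ = 0.18949035; term = 0.18949035²·(1 − 0.12429001)·26.77/372 = 0.0022627674.
Sum = 0.038531402.
SE = √(0.038531402) = 0.19629.

0.19629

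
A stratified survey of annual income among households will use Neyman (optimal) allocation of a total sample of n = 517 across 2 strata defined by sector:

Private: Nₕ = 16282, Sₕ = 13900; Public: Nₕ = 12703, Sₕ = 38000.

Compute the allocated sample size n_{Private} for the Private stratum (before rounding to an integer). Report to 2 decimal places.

165.02

Neyman allocation: nₕ = n·NₕSₕ / Σⱼ NⱼSⱼ.
Σ NⱼSⱼ = 16282·13900 + 12703·38000 = 7.090338 × 10^8.
n_{Private} = 517·16282·13900 / (7.090338 × 10^8) = 165.02.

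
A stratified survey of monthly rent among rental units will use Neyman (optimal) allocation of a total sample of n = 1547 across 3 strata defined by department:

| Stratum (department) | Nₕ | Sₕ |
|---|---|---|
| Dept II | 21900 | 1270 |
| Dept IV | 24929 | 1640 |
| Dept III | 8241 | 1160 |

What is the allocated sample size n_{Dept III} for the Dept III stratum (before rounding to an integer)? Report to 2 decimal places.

Neyman allocation: nₕ = n·NₕSₕ / Σⱼ NⱼSⱼ.
Σ NⱼSⱼ = 21900·1270 + 24929·1640 + 8241·1160 = 7.825612 × 10^7.
n_{Dept III} = 1547·8241·1160 / (7.825612 × 10^7) = 188.98.

188.98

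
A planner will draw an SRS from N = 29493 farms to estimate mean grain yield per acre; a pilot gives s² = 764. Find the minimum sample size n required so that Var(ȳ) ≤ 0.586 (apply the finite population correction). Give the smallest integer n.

Without fpc, n₀ = s²/D = 764/0.586 = 1303.7543.
With fpc, (1 − n/N)·s²/n ≤ D requires n ≥ n₀/(1 + n₀/N) = 1303.7543/(1 + 1303.7543/29493) = 1248.5610.
Rounding up, n = 1249.

1249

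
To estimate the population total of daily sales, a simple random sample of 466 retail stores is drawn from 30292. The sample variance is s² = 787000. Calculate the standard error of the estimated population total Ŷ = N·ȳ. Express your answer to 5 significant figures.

1.2353 × 10^6

Var(Ŷ) = N²·Var(ȳ) = N²·(1 − n/N)·s²/n.
f = 466/30292 = 0.01538360; Var(ȳ) = 0.98461640·787000/466 = 1662.8607.
Var(Ŷ) = 30292² · 1662.8607 = 1.5258497 × 10^12.
SE(Ŷ) = √(1.5258497 × 10^12) = 1.2353 × 10^6.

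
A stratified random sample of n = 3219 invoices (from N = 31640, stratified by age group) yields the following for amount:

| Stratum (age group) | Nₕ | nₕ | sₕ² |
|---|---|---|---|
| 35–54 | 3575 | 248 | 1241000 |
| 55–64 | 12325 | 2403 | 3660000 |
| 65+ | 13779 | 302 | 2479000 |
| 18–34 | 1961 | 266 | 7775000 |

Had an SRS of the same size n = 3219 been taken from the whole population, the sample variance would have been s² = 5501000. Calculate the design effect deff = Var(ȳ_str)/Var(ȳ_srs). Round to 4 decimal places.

Var(ȳ_str) = Σ Wₕ²(1−fₕ)sₕ²/nₕ with Wₕ = Nₕ/31640:
  35–54: (3575/31640)²·(1−248/3575)·1241000/248 = 59.453304
  55–64: (12325/31640)²·(1−2403/12325)·3660000/2403 = 186.05464
  65+: (13779/31640)²·(1−302/13779)·2479000/302 = 1522.6762
  18–34: (1961/31640)²·(1−266/1961)·7775000/266 = 97.049457
  → Var(ȳ_str) = 1865.2336.
Var(ȳ_srs) = (1 − 3219/31640)·5501000/3219 = 1535.0536.
deff = 1865.2336 / 1535.0536 = 1.2151.

1.2151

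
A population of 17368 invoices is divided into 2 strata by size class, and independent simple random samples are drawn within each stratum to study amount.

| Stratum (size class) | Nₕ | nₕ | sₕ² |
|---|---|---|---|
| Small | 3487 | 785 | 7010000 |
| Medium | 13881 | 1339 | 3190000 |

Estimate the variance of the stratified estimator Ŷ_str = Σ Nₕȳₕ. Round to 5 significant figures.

Var(Ŷ_str) = Σₕ Nₕ²(1 − fₕ)sₕ²/nₕ.
Small: 3487²·(1 − 785/3487)·7010000/785 = 8.4136735 × 10^10.
Medium: 13881²·(1 − 1339/13881)·3190000/1339 = 4.1476076 × 10^11.
Sum = 4.988975 × 10^11.

4.9890 × 10^11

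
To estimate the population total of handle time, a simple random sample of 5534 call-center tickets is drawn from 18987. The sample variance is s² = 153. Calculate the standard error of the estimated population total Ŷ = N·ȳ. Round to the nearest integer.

2657

Var(Ŷ) = N²·Var(ȳ) = N²·(1 − n/N)·s²/n.
f = 5534/18987 = 0.29146258; Var(ȳ) = 0.70853742·153/5534 = 0.019589126.
Var(Ŷ) = 18987² · 0.019589126 = 7.0620008 × 10^6.
SE(Ŷ) = √(7.0620008 × 10^6) = 2657.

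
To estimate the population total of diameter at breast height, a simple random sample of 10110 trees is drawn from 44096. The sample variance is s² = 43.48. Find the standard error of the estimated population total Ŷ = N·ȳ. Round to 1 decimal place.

Var(Ŷ) = N²·Var(ȳ) = N²·(1 − n/N)·s²/n.
f = 10110/44096 = 0.22927250; Var(ȳ) = 0.77072750·43.48/10110 = 0.0033146619.
Var(Ŷ) = 44096² · 0.0033146619 = 6.4452183 × 10^6.
SE(Ŷ) = √(6.4452183 × 10^6) = 2538.7.

2538.7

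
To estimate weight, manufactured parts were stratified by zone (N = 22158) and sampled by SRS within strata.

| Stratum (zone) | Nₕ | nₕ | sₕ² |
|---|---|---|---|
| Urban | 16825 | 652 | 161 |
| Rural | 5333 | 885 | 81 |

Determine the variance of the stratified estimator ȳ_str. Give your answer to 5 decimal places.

0.14128

Var(ȳ_str) = Σₕ Wₕ²(1 − fₕ)sₕ²/nₕ with Wₕ = Nₕ/N, N = 22158.
Urban: Wₕ = 0.75931943; term = 0.75931943²·(1 − 0.03875186)·161/652 = 0.13685568.
Rural: Wₕ = 0.24068057; term = 0.24068057²·(1 − 0.16594787)·81/885 = 0.0044219822.
Sum = 0.14127766.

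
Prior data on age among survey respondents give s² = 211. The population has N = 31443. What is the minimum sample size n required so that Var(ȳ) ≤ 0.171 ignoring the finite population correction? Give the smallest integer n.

1234

Without fpc, n₀ = s²/D = 211/0.171 = 1233.9181.
Rounding up, n = 1234.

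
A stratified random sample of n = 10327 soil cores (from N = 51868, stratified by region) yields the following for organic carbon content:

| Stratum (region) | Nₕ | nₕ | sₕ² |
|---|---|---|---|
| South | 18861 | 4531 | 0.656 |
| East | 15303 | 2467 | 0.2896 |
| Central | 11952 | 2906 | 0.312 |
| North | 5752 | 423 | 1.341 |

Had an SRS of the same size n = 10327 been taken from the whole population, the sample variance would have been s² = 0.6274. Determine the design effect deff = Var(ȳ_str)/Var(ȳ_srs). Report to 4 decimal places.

1.3061

Var(ȳ_str) = Σ Wₕ²(1−fₕ)sₕ²/nₕ with Wₕ = Nₕ/51868:
  South: (18861/51868)²·(1−4531/18861)·0.656/4531 = 1.4545266 × 10^-5
  East: (15303/51868)²·(1−2467/15303)·0.2896/2467 = 8.5711025 × 10^-6
  Central: (11952/51868)²·(1−2906/11952)·0.312/2906 = 4.314765 × 10^-6
  North: (5752/51868)²·(1−423/5752)·1.341/423 = 3.6120521 × 10^-5
  → Var(ȳ_str) = 6.3551655 × 10^-5.
Var(ȳ_srs) = (1 − 10327/51868)·0.6274/10327 = 4.8657275 × 10^-5.
deff = (6.3551655 × 10^-5) / (4.8657275 × 10^-5) = 1.3061.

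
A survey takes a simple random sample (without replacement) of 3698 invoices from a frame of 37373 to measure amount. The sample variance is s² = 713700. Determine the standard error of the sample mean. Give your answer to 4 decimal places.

13.1871

Under SRS without replacement, Var(ȳ) = (1 − f)·s²/n with f = n/N = 3698/37373 = 0.09894844.
Var(ȳ) = (1 − 0.09894844)·713700/3698 = 0.90105156·192.99621 = 173.89954.
SE(ȳ) = √(173.89954) = 13.1871.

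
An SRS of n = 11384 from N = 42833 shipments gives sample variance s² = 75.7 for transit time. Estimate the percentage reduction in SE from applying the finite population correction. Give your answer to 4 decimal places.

14.3132

f = n/N = 11384/42833 = 0.26577639.
SE_no-fpc = √(s²/n) = 0.081545593; SE_fpc = √((1−f)s²/n) = 0.069873849.
Ratio = √(1−f) = 0.85686849. Reduction = 100·(1 − 0.85686849) = 14.3132%.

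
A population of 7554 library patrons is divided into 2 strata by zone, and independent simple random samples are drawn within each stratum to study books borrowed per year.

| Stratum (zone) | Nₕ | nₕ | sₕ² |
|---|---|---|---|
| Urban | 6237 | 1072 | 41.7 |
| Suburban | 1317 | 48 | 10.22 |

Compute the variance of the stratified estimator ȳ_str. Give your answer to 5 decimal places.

0.02820

Var(ȳ_str) = Σₕ Wₕ²(1 − fₕ)sₕ²/nₕ with Wₕ = Nₕ/N, N = 7554.
Urban: Wₕ = 0.82565528; term = 0.82565528²·(1 − 0.17187751)·41.7/1072 = 0.021960053.
Suburban: Wₕ = 0.17434472; term = 0.17434472²·(1 − 0.03644647)·10.22/48 = 0.0062359568.
Sum = 0.02819601.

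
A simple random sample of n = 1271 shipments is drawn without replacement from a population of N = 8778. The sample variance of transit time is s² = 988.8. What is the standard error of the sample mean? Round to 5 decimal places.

Under SRS without replacement, Var(ȳ) = (1 − f)·s²/n with f = n/N = 1271/8778 = 0.14479380.
Var(ȳ) = (1 − 0.14479380)·988.8/1271 = 0.85520620·0.7779701 = 0.66532485.
SE(ȳ) = √(0.66532485) = 0.81567.

0.81567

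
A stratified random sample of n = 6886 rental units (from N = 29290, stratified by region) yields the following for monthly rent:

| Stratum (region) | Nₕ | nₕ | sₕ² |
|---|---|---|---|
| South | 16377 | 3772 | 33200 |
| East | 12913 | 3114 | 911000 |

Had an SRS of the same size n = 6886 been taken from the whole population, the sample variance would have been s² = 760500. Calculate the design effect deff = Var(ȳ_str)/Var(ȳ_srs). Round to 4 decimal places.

Var(ȳ_str) = Σ Wₕ²(1−fₕ)sₕ²/nₕ with Wₕ = Nₕ/29290:
  South: (16377/29290)²·(1−3772/16377)·33200/3772 = 2.1178971
  East: (12913/29290)²·(1−3114/12913)·911000/3114 = 43.14892
  → Var(ȳ_str) = 45.266817.
Var(ȳ_srs) = (1 − 6886/29290)·760500/6886 = 84.476982.
deff = 45.266817 / 84.476982 = 0.5358.

0.5358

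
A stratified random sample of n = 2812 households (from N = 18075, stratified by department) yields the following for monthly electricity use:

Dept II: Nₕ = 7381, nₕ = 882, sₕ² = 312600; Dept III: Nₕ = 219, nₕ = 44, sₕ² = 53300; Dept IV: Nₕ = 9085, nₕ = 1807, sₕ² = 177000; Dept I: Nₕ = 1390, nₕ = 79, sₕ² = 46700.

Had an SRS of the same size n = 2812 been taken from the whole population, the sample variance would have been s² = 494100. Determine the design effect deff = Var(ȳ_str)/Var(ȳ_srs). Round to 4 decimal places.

0.5075

Var(ȳ_str) = Σ Wₕ²(1−fₕ)sₕ²/nₕ with Wₕ = Nₕ/18075:
  Dept II: (7381/18075)²·(1−882/7381)·312600/882 = 52.03859
  Dept III: (219/18075)²·(1−44/219)·53300/44 = 0.14210197
  Dept IV: (9085/18075)²·(1−1807/9085)·177000/1807 = 19.824192
  Dept I: (1390/18075)²·(1−79/1390)·46700/79 = 3.2972408
  → Var(ȳ_str) = 75.302125.
Var(ȳ_srs) = (1 − 2812/18075)·494100/2812 = 148.37514.
deff = 75.302125 / 148.37514 = 0.5075.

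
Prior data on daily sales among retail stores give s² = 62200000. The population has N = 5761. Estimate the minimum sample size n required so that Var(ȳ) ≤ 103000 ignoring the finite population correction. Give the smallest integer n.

604

Without fpc, n₀ = s²/D = 62200000/103000 = 603.8835.
Rounding up, n = 604.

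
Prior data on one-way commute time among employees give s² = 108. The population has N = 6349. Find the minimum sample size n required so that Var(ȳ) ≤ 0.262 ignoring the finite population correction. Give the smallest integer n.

Without fpc, n₀ = s²/D = 108/0.262 = 412.2137.
Rounding up, n = 413.

413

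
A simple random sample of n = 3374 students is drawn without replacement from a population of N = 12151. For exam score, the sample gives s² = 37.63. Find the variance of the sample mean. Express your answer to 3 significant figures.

0.00806

Under SRS without replacement, Var(ȳ) = (1 − f)·s²/n with f = n/N = 3374/12151 = 0.27767262.
Var(ȳ) = (1 − 0.27767262)·37.63/3374 = 0.72232738·0.011152934 = 0.0080560697.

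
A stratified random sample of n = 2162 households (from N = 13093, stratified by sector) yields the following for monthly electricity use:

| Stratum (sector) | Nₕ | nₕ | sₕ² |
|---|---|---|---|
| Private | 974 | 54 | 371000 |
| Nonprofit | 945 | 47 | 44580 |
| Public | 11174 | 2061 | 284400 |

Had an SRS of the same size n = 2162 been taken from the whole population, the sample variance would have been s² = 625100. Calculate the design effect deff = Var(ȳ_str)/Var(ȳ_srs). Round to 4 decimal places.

0.5078

Var(ȳ_str) = Σ Wₕ²(1−fₕ)sₕ²/nₕ with Wₕ = Nₕ/13093:
  Private: (974/13093)²·(1−54/974)·371000/54 = 35.912745
  Nonprofit: (945/13093)²·(1−47/945)·44580/47 = 4.6953937
  Public: (11174/13093)²·(1−2061/11174)·284400/2061 = 81.967804
  → Var(ȳ_str) = 122.57594.
Var(ȳ_srs) = (1 − 2162/13093)·625100/2162 = 241.38737.
deff = 122.57594 / 241.38737 = 0.5078.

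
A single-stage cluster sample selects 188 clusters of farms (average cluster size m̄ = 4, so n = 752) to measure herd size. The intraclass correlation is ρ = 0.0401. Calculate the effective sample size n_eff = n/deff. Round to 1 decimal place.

deff = 1 + (4 − 1)·0.0401 = 1 + 0.1203 = 1.1203.
n_eff = 752 / 1.1203 = 671.2.

671.2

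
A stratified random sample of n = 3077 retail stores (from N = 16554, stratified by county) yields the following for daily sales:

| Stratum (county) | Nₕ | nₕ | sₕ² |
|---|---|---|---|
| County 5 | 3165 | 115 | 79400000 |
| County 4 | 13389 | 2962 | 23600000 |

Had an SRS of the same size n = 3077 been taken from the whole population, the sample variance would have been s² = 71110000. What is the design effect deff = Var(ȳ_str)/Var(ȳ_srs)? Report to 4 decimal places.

1.5084

Var(ȳ_str) = Σ Wₕ²(1−fₕ)sₕ²/nₕ with Wₕ = Nₕ/16554:
  County 5: (3165/16554)²·(1−115/3165)·79400000/115 = 24321.498
  County 4: (13389/16554)²·(1−2962/13389)·23600000/2962 = 4059.0889
  → Var(ȳ_str) = 28380.587.
Var(ȳ_srs) = (1 − 3077/16554)·71110000/3077 = 18814.534.
deff = 28380.587 / 18814.534 = 1.5084.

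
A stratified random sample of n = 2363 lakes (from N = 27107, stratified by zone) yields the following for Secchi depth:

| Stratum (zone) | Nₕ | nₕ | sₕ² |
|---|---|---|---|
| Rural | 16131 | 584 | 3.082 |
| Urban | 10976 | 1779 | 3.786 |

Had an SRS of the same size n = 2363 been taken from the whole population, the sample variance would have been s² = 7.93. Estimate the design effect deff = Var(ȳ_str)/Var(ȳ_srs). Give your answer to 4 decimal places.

0.6834

Var(ȳ_str) = Σ Wₕ²(1−fₕ)sₕ²/nₕ with Wₕ = Nₕ/27107:
  Rural: (16131/27107)²·(1−584/16131)·3.082/584 = 0.0018012117
  Urban: (10976/27107)²·(1−1779/10976)·3.786/1779 = 2.9236948 × 10^-4
  → Var(ȳ_str) = 0.0020935812.
Var(ȳ_srs) = (1 − 2363/27107)·7.93/2363 = 0.0030633592.
deff = 0.0020935812 / 0.0030633592 = 0.6834.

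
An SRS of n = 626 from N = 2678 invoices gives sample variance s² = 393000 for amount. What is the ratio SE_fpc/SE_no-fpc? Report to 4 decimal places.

f = n/N = 626/2678 = 0.23375653.
SE_no-fpc = √(s²/n) = 25.055848; SE_fpc = √((1−f)s²/n) = 21.93272.
Ratio = √(1−f) = 0.87535334.

0.8754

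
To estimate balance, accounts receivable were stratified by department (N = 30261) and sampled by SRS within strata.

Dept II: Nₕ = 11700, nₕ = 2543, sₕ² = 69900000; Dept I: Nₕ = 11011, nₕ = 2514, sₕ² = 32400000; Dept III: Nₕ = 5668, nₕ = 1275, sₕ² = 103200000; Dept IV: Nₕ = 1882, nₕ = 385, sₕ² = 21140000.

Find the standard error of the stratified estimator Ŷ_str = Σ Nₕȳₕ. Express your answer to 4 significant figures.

2.514 × 10^6

Var(Ŷ_str) = Σₕ Nₕ²(1 − fₕ)sₕ²/nₕ.
Dept II: 11700²·(1 − 2543/11700)·69900000/2543 = 2.9448955 × 10^12.
Dept I: 11011²·(1 − 2514/11011)·32400000/2514 = 1.2057912 × 10^12.
Dept III: 5668²·(1 − 1275/5668)·103200000/1275 = 2.0153968 × 10^12.
Dept IV: 1882²·(1 − 385/1882)·21140000/385 = 1.5469835 × 10^11.
Sum = 6.3207819 × 10^12.
SE = √(6.3207819 × 10^12) = 2.514 × 10^6.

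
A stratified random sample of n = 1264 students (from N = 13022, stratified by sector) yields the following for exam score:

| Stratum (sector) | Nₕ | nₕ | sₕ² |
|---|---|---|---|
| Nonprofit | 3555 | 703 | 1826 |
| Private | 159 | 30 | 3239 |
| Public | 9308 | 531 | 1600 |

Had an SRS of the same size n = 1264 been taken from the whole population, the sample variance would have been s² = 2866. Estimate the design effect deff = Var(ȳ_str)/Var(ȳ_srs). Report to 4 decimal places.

Var(ȳ_str) = Σ Wₕ²(1−fₕ)sₕ²/nₕ with Wₕ = Nₕ/13022:
  Nonprofit: (3555/13022)²·(1−703/3555)·1826/703 = 0.15530277
  Private: (159/13022)²·(1−30/159)·3239/30 = 0.013059338
  Public: (9308/13022)²·(1−531/9308)·1600/531 = 1.4516855
  → Var(ȳ_str) = 1.6200476.
Var(ȳ_srs) = (1 − 1264/13022)·2866/1264 = 2.047316.
deff = 1.6200476 / 2.047316 = 0.7913.

0.7913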